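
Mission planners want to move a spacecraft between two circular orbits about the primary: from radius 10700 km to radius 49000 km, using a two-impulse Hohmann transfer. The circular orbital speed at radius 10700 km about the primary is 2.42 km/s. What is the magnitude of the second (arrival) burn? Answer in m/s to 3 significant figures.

From the circular-orbit relation v² = μ/r at r = 10700 km: μ = v²r = (2.42)² × 10700 = 62663.5 km³/s².
Transfer-ellipse semi-major axis a_t = (r₁ + r₂)/2 = (10700 + 49000)/2 = 29850 km.
Circular speed at r = 49000 km: v_c = √(μ/r) = 1.1309 km/s.
Vis-viva on the transfer ellipse at r = 49000 km gives v_t = √[μ(2/r − 1/a_t)] = 0.67706 km/s.
Δv₂ = |v_t − v_c| = |0.67706 − 1.1309| = 0.4538 km/s.

Δv₂ = 454 m/s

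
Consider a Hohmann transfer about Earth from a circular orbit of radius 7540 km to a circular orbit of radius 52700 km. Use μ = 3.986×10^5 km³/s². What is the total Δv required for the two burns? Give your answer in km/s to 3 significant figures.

Δv = 3.72 km/s

The Hohmann ellipse has a_t = (r₁ + r₂)/2 = 30120 km.
At r₁ the circular-orbit speed is v₁ = √(μ/r₁) = 7.2708 km/s.
Transfer-orbit speed at r₁ (vis-viva): v_p = √[μ(2/r₁ − 1/a_t)] = 9.6175 km/s.
First burn Δv₁ = |v_p − v₁| = 2.347 km/s.
At r₂, v₂ = √(μ/r₂) = 2.750 km/s.
Transfer-orbit speed at r₂: v_a = √[μ(2/r₂ − 1/a_t)] = 1.376 km/s.
Second burn Δv₂ = |v₂ − v_a| = 1.374 km/s.
Total Δv = Δv₁ + Δv₂ = 3.721 km/s.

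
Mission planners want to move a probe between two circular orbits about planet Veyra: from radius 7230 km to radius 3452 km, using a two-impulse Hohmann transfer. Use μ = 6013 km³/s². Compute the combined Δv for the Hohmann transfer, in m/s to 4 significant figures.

Transfer-ellipse semi-major axis a_t = (r₁ + r₂)/2 = (7230 + 3452)/2 = 5341 km.
Circular speed at r₁: v₁ = √(μ/r₁) = √(6013/7230) = 0.9120 km/s.
Transfer-orbit speed at r₁ (vis-viva equation): v_a = √[μ(2/r₁ − 1/a_t)] = 0.7332 km/s.
First burn Δv₁ = |v_a − v₁| = 0.1788 km/s.
At r₂, v₂ = √(μ/r₂) = 1.3198 km/s.
Transfer-orbit speed at r₂: v_p = √[μ(2/r₂ − 1/a_t)] = 1.5356 km/s.
Second burn Δv₂ = |v₂ − v_p| = 0.2158 km/s.
Total Δv = Δv₁ + Δv₂ = 0.3946 km/s.

Δv = 394.6 m/s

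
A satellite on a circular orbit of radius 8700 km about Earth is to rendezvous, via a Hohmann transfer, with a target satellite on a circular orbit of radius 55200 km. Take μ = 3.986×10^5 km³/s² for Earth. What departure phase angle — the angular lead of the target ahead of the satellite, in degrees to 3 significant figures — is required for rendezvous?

φ = 101°

The Hohmann ellipse has a_t = (r₁ + r₂)/2 = 31950 km.
Transfer time t = π√(a_t³/μ) = 28418 s.
The target's mean motion on its circular orbit is ω₂ = √(μ/r₂³) = 4.8681×10^-5 rad/s.
Angle swept by the target during transfer: ω₂·t = 1.3834 rad = 79.26°.
Arrival is 180° from departure on the ellipse, so φ = 180° − 79.26° = 101°.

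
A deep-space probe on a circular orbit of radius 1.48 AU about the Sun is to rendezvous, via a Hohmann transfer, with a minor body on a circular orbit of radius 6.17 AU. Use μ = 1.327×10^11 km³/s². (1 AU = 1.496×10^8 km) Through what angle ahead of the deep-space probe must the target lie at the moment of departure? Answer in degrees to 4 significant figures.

In km: r₁ = 1.48 × 1.496×10^8 = 2.21408×10^8 km; r₂ = 6.17 × 1.496×10^8 = 9.23032×10^8 km.
The Hohmann ellipse has a_t = (r₁ + r₂)/2 = 5.7222×10^8 km.
Transfer time t = π√(a_t³/μ) = 1.18048×10^8 s.
Target angular speed ω₂ = √(μ/r₂³) = 1.29900×10^-8 rad/s.
Angle swept by the target during transfer: ω₂·t = 1.5334 rad = 87.86°.
Arrival is 180° from departure on the ellipse, so φ = 180° − 87.86° = 92.14°.

φ = 92.14°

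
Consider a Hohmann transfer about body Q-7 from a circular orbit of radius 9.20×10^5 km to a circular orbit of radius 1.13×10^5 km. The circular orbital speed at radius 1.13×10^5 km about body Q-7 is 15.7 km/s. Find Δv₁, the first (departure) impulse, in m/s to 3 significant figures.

Δv₁ = 2930 m/s

From the circular-orbit relation v² = μ/r at r = 1.13×10^5 km: μ = v²r = (15.7)² × 1.13×10^5 = 2.78534×10^7 km³/s².
Transfer-ellipse semi-major axis a_t = (r₁ + r₂)/2 = (9.200×10^5 + 1.130×10^5)/2 = 5.165×10^5 km.
Circular speed at r = 9.200×10^5 km: v_c = √(μ/r) = 5.5023 km/s.
Vis-viva on the transfer ellipse at r = 9.200×10^5 km gives v_t = √[μ(2/r − 1/a_t)] = 2.5736 km/s.
Δv₁ = |v_t − v_c| = |2.5736 − 5.5023| = 2.929 km/s.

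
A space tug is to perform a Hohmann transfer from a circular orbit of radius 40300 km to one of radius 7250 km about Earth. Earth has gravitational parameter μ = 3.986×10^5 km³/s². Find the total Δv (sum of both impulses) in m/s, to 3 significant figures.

Δv = 3650 m/s

The Hohmann ellipse has a_t = (r₁ + r₂)/2 = 23775 km.
At r₁ the circular-orbit speed is v₁ = √(μ/r₁) = 3.145 km/s.
Transfer-orbit speed at r₁ (v² = μ(2/r − 1/a)): v_a = √[μ(2/r₁ − 1/a_t)] = 1.737 km/s.
First burn Δv₁ = |v_a − v₁| = 1.408 km/s.
Circular speed at r₂: v₂ = √(μ/r₂) = 7.415 km/s.
Transfer-orbit speed at r₂: v_p = √[μ(2/r₂ − 1/a_t)] = 9.654 km/s.
Second burn Δv₂ = |v₂ − v_p| = 2.239 km/s.
Total Δv = Δv₁ + Δv₂ = 3.647 km/s.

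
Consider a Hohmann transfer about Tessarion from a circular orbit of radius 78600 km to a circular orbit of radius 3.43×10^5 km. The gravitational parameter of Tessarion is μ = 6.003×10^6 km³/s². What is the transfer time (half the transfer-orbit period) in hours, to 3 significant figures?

t = 34.5 hours

Semi-major axis of the transfer orbit: a_t = (78600 + 3.430×10^5)/2 = 2.108×10^5 km.
Transfer time t = π√(a_t³/μ) = π√((2.108×10^5)³ / 6.003×10^6) = 1.241×10^5 s.
Converting: 1.241×10^5 s ÷ 3600 s/hour = 34.5 hours.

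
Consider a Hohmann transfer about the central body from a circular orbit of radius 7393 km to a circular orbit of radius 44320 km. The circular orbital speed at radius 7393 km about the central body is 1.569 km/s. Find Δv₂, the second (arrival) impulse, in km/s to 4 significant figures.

From the circular-orbit relation v² = μ/r at r = 7393 km: μ = v²r = (1.569)² × 7393 = 18199.8 km³/s².
Transfer-ellipse semi-major axis a_t = (r₁ + r₂)/2 = (7393 + 44320)/2 = 25856.5 km.
On the circular orbit at r = 44320 km, v_c = √(μ/r) = 0.64082 km/s.
Transfer-orbit speed at the same r (vis-viva, a = a_t): v_t = √[μ(2/r − 1/a_t)] = 0.34266 km/s.
Δv₂ = |v_t − v_c| = |0.34266 − 0.64082| = 0.2982 km/s.

Δv₂ = 0.2982 km/s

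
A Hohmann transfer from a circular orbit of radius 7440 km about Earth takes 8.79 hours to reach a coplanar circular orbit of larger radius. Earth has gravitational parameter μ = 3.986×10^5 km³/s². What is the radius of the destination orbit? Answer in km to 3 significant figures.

Transfer time t = 8.79 hours = 31644 s, and t = π√(a_t³/μ).
So a_t = (μ t²/π²)^(1/3) = (3.986×10^5 × (31644)² / π²)^(1/3) = 34325 km.
Since a_t = (r₁ + r₂)/2, r₂ = 2a_t − r₁ = 2×34325 − 7440 = 61210 km.

r₂ = 61200 km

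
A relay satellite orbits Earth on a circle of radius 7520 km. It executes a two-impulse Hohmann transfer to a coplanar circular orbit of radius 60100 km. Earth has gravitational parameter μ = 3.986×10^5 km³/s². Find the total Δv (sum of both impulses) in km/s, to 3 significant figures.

Δv = 3.79 km/s

The Hohmann ellipse has a_t = (r₁ + r₂)/2 = 33810 km.
Circular speed at r₁: v₁ = √(μ/r₁) = √(3.986×10^5/7520) = 7.2805 km/s.
Transfer-orbit speed at r₁ (vis-viva equation): v_p = √[μ(2/r₁ − 1/a_t)] = 9.7068 km/s.
First burn Δv₁ = |v_p − v₁| = 2.426 km/s.
At r₂, v₂ = √(μ/r₂) = 2.5753 km/s.
Transfer-orbit speed at r₂: v_a = √[μ(2/r₂ − 1/a_t)] = 1.2146 km/s.
Second burn Δv₂ = |v₂ − v_a| = 1.361 km/s.
Total Δv = Δv₁ + Δv₂ = 3.787 km/s.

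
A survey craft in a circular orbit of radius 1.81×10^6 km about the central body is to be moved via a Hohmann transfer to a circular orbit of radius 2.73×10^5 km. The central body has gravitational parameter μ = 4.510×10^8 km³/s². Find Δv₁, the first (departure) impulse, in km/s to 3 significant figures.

Transfer-ellipse semi-major axis a_t = (r₁ + r₂)/2 = (1.810×10^6 + 2.730×10^5)/2 = 1.0415×10^6 km.
On the circular orbit at r = 1.810×10^6 km, v_c = √(μ/r) = 15.785 km/s.
Vis-viva on the transfer ellipse at r = 1.810×10^6 km gives v_t = √[μ(2/r − 1/a_t)] = 8.0817 km/s.
Δv₁ = |v_t − v_c| = |8.0817 − 15.785| = 7.703 km/s.

Δv₁ = 7.70 km/s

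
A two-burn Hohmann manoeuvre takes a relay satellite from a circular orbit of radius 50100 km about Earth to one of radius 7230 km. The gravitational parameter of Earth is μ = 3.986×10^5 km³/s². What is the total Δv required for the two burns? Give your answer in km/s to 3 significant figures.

Transfer-ellipse semi-major axis a_t = (r₁ + r₂)/2 = (50100 + 7230)/2 = 28665 km.
Circular speed at r₁: v₁ = √(μ/r₁) = √(3.986×10^5/50100) = 2.821 km/s.
Transfer-orbit speed at r₁ (vis-viva equation): v_a = √[μ(2/r₁ − 1/a_t)] = 1.417 km/s.
First burn Δv₁ = |v_a − v₁| = 1.404 km/s.
Circular speed at r₂: v₂ = √(μ/r₂) = 7.425 km/s.
Transfer-orbit speed at r₂: v_p = √[μ(2/r₂ − 1/a_t)] = 9.816 km/s.
Second burn Δv₂ = |v₂ − v_p| = 2.391 km/s.
Δv = Δv₁ + Δv₂ = 1.404 + 2.391 = 3.795 km/s.

Δv = 3.80 km/s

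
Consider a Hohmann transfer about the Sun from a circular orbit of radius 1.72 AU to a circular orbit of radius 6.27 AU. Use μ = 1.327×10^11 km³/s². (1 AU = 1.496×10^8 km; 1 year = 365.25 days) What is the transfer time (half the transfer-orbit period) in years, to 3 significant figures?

In km: r₁ = 1.72 × 1.496×10^8 = 2.57312×10^8 km; r₂ = 6.27 × 1.496×10^8 = 9.37992×10^8 km.
Transfer-ellipse semi-major axis a_t = (r₁ + r₂)/2 = (2.57312×10^8 + 9.37992×10^8)/2 = 5.97652×10^8 km.
Half the transfer-orbit period gives t = π√(a_t³/μ) = 1.260×10^8 s.
Converting: 1.260×10^8 s ÷ 3.15576×10^7 s/year (365.25 × 86400) = 3.99 years.

t = 3.99 years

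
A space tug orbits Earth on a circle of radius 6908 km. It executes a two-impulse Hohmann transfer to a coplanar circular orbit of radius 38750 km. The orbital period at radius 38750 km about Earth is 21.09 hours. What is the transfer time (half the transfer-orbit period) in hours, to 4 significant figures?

t = 4.768 hours

From Kepler's third law T² = 4π²r³/μ at r = 38750 km, T = 21.09 hours = 21.09 × 3600 s = 75924 s: μ = 4π²r³/T² = 3.98489×10^5 km³/s².
Transfer-ellipse semi-major axis a_t = (r₁ + r₂)/2 = (6908 + 38750)/2 = 22829 km.
By Kepler's third law the transfer-orbit period is T = 2π√(a_t³/μ), so t = T/2 = 17166 s.
Converting: 17166 s ÷ 3600 s/hour = 4.768 hours.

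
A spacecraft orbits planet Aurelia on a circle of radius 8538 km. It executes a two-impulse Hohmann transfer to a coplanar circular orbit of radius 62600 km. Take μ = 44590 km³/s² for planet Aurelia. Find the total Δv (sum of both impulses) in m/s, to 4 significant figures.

Transfer-ellipse semi-major axis a_t = (r₁ + r₂)/2 = (8538 + 62600)/2 = 35569 km.
Circular speed at r₁: v₁ = √(μ/r₁) = √(44590/8538) = 2.285287 km/s.
Transfer-orbit speed at r₁ (vis-viva equation): v_p = √[μ(2/r₁ − 1/a_t)] = 3.031740 km/s.
First burn Δv₁ = |v_p − v₁| = 0.7465 km/s.
At r₂, v₂ = √(μ/r₂) = 0.8440 km/s.
Transfer-orbit speed at r₂: v_a = √[μ(2/r₂ − 1/a_t)] = 0.4135 km/s.
Second burn Δv₂ = |v₂ − v_a| = 0.4305 km/s.
Total Δv = Δv₁ + Δv₂ = 1.177 km/s.

Δv = 1177 m/s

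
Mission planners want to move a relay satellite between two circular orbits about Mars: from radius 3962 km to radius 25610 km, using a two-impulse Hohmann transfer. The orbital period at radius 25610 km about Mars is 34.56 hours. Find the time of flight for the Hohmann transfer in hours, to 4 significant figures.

From Kepler's third law T² = 4π²r³/μ at r = 25610 km, T = 34.56 hours = 34.56 × 3600 s = 1.24416×10^5 s: μ = 4π²r³/T² = 42838.7 km³/s².
Semi-major axis of the transfer orbit: a_t = (3962 + 25610)/2 = 14786 km.
Transfer time t = π√(a_t³/μ) = π√((14786)³ / 42838.7) = 27290 s.
Converting: 27290 s ÷ 3600 s/hour = 7.581 hours.

t = 7.581 hours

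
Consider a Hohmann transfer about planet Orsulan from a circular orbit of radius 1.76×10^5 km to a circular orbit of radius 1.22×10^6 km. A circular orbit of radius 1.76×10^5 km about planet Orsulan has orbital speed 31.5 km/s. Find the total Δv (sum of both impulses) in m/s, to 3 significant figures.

From the circular-orbit relation v² = μ/r at r = 1.76×10^5 km: μ = v²r = (31.5)² × 1.76×10^5 = 1.74636×10^8 km³/s².
Semi-major axis of the transfer orbit: a_t = (1.760×10^5 + 1.220×10^6)/2 = 6.980×10^5 km.
At r₁ the circular-orbit speed is v₁ = √(μ/r₁) = 31.50 km/s.
Transfer-orbit speed at r₁ (vis-viva equation): v_p = √[μ(2/r₁ − 1/a_t)] = 41.64 km/s.
First burn Δv₁ = |v_p − v₁| = 10.14 km/s.
At r₂, v₂ = √(μ/r₂) = 11.964 km/s.
Transfer-orbit speed at r₂: v_a = √[μ(2/r₂ − 1/a_t)] = 6.0078 km/s.
Second burn Δv₂ = |v₂ − v_a| = 5.956 km/s.
Δv = Δv₁ + Δv₂ = 10.14 + 5.956 = 16.10 km/s.

Δv = 16100 m/s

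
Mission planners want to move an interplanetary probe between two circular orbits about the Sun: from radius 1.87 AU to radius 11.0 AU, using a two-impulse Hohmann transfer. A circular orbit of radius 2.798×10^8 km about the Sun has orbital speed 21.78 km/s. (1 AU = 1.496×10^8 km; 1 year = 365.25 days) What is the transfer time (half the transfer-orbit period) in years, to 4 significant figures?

From the circular-orbit relation v² = μ/r at r = 2.798×10^8 km: μ = v²r = (21.78)² × 2.798×10^8 = 1.32728×10^11 km³/s².
In km: r₁ = 1.87 × 1.496×10^8 = 2.79752×10^8 km; r₂ = 11.0 × 1.496×10^8 = 1.6456×10^9 km.
The Hohmann ellipse has a_t = (r₁ + r₂)/2 = 9.62676×10^8 km.
Transfer time t = π√(a_t³/μ) = π√((9.62676×10^8)³ / 1.32728×10^11) = 2.5757×10^8 s.
Converting: 2.5757×10^8 s ÷ 3.15576×10^7 s/year (365.25 × 86400) = 8.162 years.

t = 8.162 years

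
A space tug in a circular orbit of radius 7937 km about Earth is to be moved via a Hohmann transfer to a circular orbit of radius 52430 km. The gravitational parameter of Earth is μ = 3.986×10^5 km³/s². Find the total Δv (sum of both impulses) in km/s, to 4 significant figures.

The Hohmann ellipse has a_t = (r₁ + r₂)/2 = 30183.5 km.
Circular speed at r₁: v₁ = √(μ/r₁) = √(3.986×10^5/7937) = 7.08664 km/s.
On the transfer ellipse at r₁, vis-viva gives v_p = √[μ(2/r₁ − 1/a_t)] = 9.33997 km/s.
First burn Δv₁ = |v_p − v₁| = 2.2533 km/s.
At r₂, v₂ = √(μ/r₂) = 2.7573 km/s.
Transfer-orbit speed at r₂: v_a = √[μ(2/r₂ − 1/a_t)] = 1.4139 km/s.
Second burn Δv₂ = |v₂ − v_a| = 1.3434 km/s.
Total Δv = Δv₁ + Δv₂ = 3.597 km/s.

Δv = 3.597 km/s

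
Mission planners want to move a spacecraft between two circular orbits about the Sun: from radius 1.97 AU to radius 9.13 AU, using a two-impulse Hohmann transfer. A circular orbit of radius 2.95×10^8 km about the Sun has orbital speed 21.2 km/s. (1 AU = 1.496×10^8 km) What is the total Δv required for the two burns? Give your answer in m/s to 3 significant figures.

From the circular-orbit relation v² = μ/r at r = 2.95×10^8 km: μ = v²r = (21.2)² × 2.95×10^8 = 1.32585×10^11 km³/s².
In km: r₁ = 1.97 × 1.496×10^8 = 2.94712×10^8 km; r₂ = 9.13 × 1.496×10^8 = 1.365848×10^9 km.
Transfer-ellipse semi-major axis a_t = (r₁ + r₂)/2 = (2.94712×10^8 + 1.365848×10^9)/2 = 8.3028×10^8 km.
Circular speed at r₁: v₁ = √(μ/r₁) = √(1.32585×10^11/2.94712×10^8) = 21.2104 km/s.
Transfer-orbit speed at r₁ (vis-viva): v_p = √[μ(2/r₁ − 1/a_t)] = 27.2043 km/s.
First burn Δv₁ = |v_p − v₁| = 5.99390 km/s.
At r₂, v₂ = √(μ/r₂) = 9.85248 km/s.
Transfer-orbit speed at r₂: v_a = √[μ(2/r₂ − 1/a_t)] = 5.86992 km/s.
Second burn Δv₂ = |v₂ − v_a| = 3.98256 km/s.
Total Δv = Δv₁ + Δv₂ = 9.976 km/s.

Δv = 9980 m/s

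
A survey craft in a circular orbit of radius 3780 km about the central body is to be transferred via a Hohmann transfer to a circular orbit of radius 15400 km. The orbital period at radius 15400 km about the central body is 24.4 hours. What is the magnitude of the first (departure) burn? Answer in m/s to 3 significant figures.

From Kepler's third law T² = 4π²r³/μ at r = 15400 km, T = 24.4 hours = 24.4 × 3600 s = 87840 s: μ = 4π²r³/T² = 18686.9 km³/s².
The Hohmann ellipse has a_t = (r₁ + r₂)/2 = 9590 km.
On the circular orbit at r = 3780 km, v_c = √(μ/r) = 2.22343 km/s.
Transfer-orbit speed at the same r (vis-viva, a = a_t): v_t = √[μ(2/r − 1/a_t)] = 2.81756 km/s.
Δv₁ = |v_t − v_c| = |2.81756 − 2.22343| = 0.5941 km/s.

Δv₁ = 594 m/s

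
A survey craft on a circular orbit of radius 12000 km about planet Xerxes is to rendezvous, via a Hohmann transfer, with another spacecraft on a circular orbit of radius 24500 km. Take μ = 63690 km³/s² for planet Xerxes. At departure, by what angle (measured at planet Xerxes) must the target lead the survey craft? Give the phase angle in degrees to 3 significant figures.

Transfer-ellipse semi-major axis a_t = (r₁ + r₂)/2 = (12000 + 24500)/2 = 18250 km.
Transfer time t = π√(a_t³/μ) = 30690 s.
Target angular speed ω₂ = √(μ/r₂³) = 6.581×10^-5 rad/s.
Angle swept by the target during transfer: ω₂·t = 2.020 rad = 115.7°.
The survey craft traverses 180° on the transfer ellipse, so the target must lead by 180° − 115.7° = 64.3°.

φ = 64.3°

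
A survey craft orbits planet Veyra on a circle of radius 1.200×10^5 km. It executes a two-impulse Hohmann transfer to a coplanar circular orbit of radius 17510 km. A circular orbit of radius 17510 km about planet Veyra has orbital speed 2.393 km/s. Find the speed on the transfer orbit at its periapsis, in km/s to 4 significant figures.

v = 3.161 km/s

From the circular-orbit relation v² = μ/r at r = 17510 km: μ = v²r = (2.393)² × 17510 = 1.00270×10^5 km³/s².
Semi-major axis of the transfer orbit: a_t = (1.200×10^5 + 17510)/2 = 68755 km.
At periapsis, r = 17510 km.
From the vis-viva equation, v = √[μ(2/r − 1/a_t)] = 3.161 km/s.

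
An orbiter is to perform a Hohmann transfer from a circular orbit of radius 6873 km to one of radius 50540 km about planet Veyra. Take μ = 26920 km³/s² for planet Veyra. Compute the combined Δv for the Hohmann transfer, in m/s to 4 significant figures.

Δv = 1020 m/s

The Hohmann ellipse has a_t = (r₁ + r₂)/2 = 28706.5 km.
At r₁ the circular-orbit speed is v₁ = √(μ/r₁) = 1.9791 km/s.
Transfer-orbit speed at r₁ (v² = μ(2/r − 1/a)): v_p = √[μ(2/r₁ − 1/a_t)] = 2.6260 km/s.
First burn Δv₁ = |v_p − v₁| = 0.6469 km/s.
At r₂, v₂ = √(μ/r₂) = 0.7298 km/s.
Transfer-orbit speed at r₂: v_a = √[μ(2/r₂ − 1/a_t)] = 0.3571 km/s.
Second burn Δv₂ = |v₂ − v_a| = 0.3727 km/s.
Δv = Δv₁ + Δv₂ = 0.6469 + 0.3727 = 1.020 km/s.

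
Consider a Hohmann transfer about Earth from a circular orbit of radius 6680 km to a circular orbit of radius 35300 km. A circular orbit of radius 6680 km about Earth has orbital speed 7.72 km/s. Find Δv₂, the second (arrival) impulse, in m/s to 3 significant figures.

From the circular-orbit relation v² = μ/r at r = 6680 km: μ = v²r = (7.72)² × 6680 = 3.98117×10^5 km³/s².
Transfer-ellipse semi-major axis a_t = (r₁ + r₂)/2 = (6680 + 35300)/2 = 20990 km.
Circular speed at r = 35300 km: v_c = √(μ/r) = 3.3583 km/s.
Transfer-orbit speed at the same r (vis-viva, a = a_t): v_t = √[μ(2/r − 1/a_t)] = 1.8945 km/s.
Δv₂ = |v_t − v_c| = |1.8945 − 3.3583| = 1.464 km/s.

Δv₂ = 1460 m/s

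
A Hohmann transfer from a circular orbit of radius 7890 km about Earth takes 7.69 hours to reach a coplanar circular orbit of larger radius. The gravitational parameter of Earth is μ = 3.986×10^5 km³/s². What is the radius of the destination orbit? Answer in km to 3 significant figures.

r₂ = 54900 km

Transfer time t = 7.69 hours = 27684 s, and t = π√(a_t³/μ).
So a_t = (μ t²/π²)^(1/3) = (3.986×10^5 × (27684)² / π²)^(1/3) = 31398 km.
Since a_t = (r₁ + r₂)/2, r₂ = 2a_t − r₁ = 2×31398 − 7890 = 54906 km.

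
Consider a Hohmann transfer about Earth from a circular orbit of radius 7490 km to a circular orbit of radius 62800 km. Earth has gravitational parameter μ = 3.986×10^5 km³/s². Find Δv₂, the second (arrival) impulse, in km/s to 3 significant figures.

Δv₂ = 1.36 km/s

Transfer-ellipse semi-major axis a_t = (r₁ + r₂)/2 = (7490 + 62800)/2 = 35145 km.
Circular speed at r = 62800 km: v_c = √(μ/r) = 2.519 km/s.
Transfer-orbit speed at the same r (vis-viva, a = a_t): v_t = √[μ(2/r − 1/a_t)] = 1.163 km/s.
Δv₂ = |v_t − v_c| = |1.163 − 2.519| = 1.356 km/s.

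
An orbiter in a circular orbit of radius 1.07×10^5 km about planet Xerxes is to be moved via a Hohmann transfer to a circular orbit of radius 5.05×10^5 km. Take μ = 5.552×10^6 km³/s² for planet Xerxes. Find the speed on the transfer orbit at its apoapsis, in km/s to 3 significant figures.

Semi-major axis of the transfer orbit: a_t = (1.070×10^5 + 5.050×10^5)/2 = 3.060×10^5 km.
The apoapsis of the transfer ellipse is at r = 5.050×10^5 km.
From the vis-viva equation, v = √[μ(2/r − 1/a_t)] = 1.961 km/s.

v = 1.96 km/s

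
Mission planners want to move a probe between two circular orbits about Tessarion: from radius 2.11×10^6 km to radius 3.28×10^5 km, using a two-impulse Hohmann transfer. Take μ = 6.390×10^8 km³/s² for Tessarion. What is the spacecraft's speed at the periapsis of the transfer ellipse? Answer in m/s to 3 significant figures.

Transfer-ellipse semi-major axis a_t = (r₁ + r₂)/2 = (2.110×10^6 + 3.280×10^5)/2 = 1.219×10^6 km.
The periapsis of the transfer ellipse is at r = 3.280×10^5 km.
Vis-viva: v = √[μ(2/r − 1/a_t)] = √[6.390×10^8 × (2/3.280×10^5 − 1/1.219×10^6)] = 58.07 km/s.

v = 58100 m/s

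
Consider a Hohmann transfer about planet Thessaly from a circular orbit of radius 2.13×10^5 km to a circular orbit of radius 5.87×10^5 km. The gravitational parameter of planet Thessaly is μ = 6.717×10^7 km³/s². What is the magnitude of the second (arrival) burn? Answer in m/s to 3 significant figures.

Δv₂ = 2890 m/s

Semi-major axis of the transfer orbit: a_t = (2.130×10^5 + 5.870×10^5)/2 = 4.000×10^5 km.
On the circular orbit at r = 5.870×10^5 km, v_c = √(μ/r) = 10.697 km/s.
Transfer-orbit speed at the same r (vis-viva, a = a_t): v_t = √[μ(2/r − 1/a_t)] = 7.8060 km/s.
Δv₂ = |v_t − v_c| = |7.8060 − 10.697| = 2.891 km/s.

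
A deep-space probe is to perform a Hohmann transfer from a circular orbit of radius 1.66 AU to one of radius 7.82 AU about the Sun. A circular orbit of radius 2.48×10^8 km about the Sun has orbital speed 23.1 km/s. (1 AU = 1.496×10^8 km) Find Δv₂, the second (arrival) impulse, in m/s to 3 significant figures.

From the circular-orbit relation v² = μ/r at r = 2.48×10^8 km: μ = v²r = (23.1)² × 2.48×10^8 = 1.32335×10^11 km³/s².
In km: r₁ = 1.66 × 1.496×10^8 = 2.48336×10^8 km; r₂ = 7.82 × 1.496×10^8 = 1.169872×10^9 km.
Semi-major axis of the transfer orbit: a_t = (2.48336×10^8 + 1.169872×10^9)/2 = 7.09104×10^8 km.
On the circular orbit at r = 1.169872×10^9 km, v_c = √(μ/r) = 10.636 km/s.
Vis-viva on the transfer ellipse at r = 1.169872×10^9 km gives v_t = √[μ(2/r − 1/a_t)] = 6.2941 km/s.
Δv₂ = |v_t − v_c| = |6.2941 − 10.636| = 4.342 km/s.

Δv₂ = 4340 m/s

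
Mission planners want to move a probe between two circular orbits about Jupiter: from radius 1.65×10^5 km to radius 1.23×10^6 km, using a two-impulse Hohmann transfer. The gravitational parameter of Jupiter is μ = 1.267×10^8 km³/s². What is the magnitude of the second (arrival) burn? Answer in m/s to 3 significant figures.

The Hohmann ellipse has a_t = (r₁ + r₂)/2 = 6.975×10^5 km.
On the circular orbit at r = 1.230×10^6 km, v_c = √(μ/r) = 10.149 km/s.
Vis-viva on the transfer ellipse at r = 1.230×10^6 km gives v_t = √[μ(2/r − 1/a_t)] = 4.9363 km/s.
Δv₂ = |v_t − v_c| = |4.9363 − 10.149| = 5.213 km/s.

Δv₂ = 5210 m/s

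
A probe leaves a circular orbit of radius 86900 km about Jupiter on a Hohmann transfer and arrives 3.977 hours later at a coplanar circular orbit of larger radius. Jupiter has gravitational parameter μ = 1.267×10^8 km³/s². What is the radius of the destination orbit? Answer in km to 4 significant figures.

r₂ = 1.892×10^5 km

Transfer time t = 3.977 hours = 14317.2 s, and t = π√(a_t³/μ).
So a_t = (μ t²/π²)^(1/3) = (1.267×10^8 × (14317.2)² / π²)^(1/3) = 1.3806×10^5 km.
Since a_t = (r₁ + r₂)/2, r₂ = 2a_t − r₁ = 2×1.3806×10^5 − 86900 = 1.8922×10^5 km.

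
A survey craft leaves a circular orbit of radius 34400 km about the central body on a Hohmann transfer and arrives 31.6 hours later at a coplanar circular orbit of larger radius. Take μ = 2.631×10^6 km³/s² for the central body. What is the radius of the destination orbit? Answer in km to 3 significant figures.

r₂ = 2.68×10^5 km

Transfer time t = 31.6 hours = 1.1376×10^5 s, and t = π√(a_t³/μ).
So a_t = (μ t²/π²)^(1/3) = (2.631×10^6 × (1.1376×10^5)² / π²)^(1/3) = 1.5110×10^5 km.
Since a_t = (r₁ + r₂)/2, r₂ = 2a_t − r₁ = 2×1.5110×10^5 − 34400 = 2.678×10^5 km.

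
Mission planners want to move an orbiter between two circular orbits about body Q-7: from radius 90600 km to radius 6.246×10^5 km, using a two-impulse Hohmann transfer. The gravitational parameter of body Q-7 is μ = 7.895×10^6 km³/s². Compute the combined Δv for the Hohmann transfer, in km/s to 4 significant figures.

Semi-major axis of the transfer orbit: a_t = (90600 + 6.246×10^5)/2 = 3.576×10^5 km.
At r₁ the circular-orbit speed is v₁ = √(μ/r₁) = 9.3349 km/s.
On the transfer ellipse at r₁, vis-viva equation gives v_p = √[μ(2/r₁ − 1/a_t)] = 12.337 km/s.
First burn Δv₁ = |v_p − v₁| = 3.002 km/s.
At r₂, v₂ = √(μ/r₂) = 3.5553 km/s.
Transfer-orbit speed at r₂: v_a = √[μ(2/r₂ − 1/a_t)] = 1.7895 km/s.
Second burn Δv₂ = |v₂ − v_a| = 1.766 km/s.
Total Δv = Δv₁ + Δv₂ = 4.768 km/s.

Δv = 4.768 km/s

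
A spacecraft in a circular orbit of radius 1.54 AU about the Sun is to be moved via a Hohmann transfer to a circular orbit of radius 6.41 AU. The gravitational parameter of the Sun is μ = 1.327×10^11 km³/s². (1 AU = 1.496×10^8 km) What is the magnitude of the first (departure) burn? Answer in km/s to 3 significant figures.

Δv₁ = 6.48 km/s

In km: r₁ = 1.54 × 1.496×10^8 = 2.30384×10^8 km; r₂ = 6.41 × 1.496×10^8 = 9.58936×10^8 km.
Semi-major axis of the transfer orbit: a_t = (2.30384×10^8 + 9.58936×10^8)/2 = 5.9466×10^8 km.
On the circular orbit at r = 2.30384×10^8 km, v_c = √(μ/r) = 24.000 km/s.
Transfer-orbit speed at the same r (vis-viva, a = a_t): v_t = √[μ(2/r − 1/a_t)] = 30.477 km/s.
Δv₁ = |v_t − v_c| = |30.477 − 24.000| = 6.477 km/s.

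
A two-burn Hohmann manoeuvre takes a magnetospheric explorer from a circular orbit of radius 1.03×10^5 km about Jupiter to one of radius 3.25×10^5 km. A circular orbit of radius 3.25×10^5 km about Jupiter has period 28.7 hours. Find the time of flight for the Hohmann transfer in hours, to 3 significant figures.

t = 7.67 hours

From Kepler's third law T² = 4π²r³/μ at r = 3.25×10^5 km, T = 28.7 hours = 28.7 × 3600 s = 1.0332×10^5 s: μ = 4π²r³/T² = 1.26952×10^8 km³/s².
Transfer-ellipse semi-major axis a_t = (r₁ + r₂)/2 = (1.030×10^5 + 3.250×10^5)/2 = 2.140×10^5 km.
By Kepler's third law the transfer-orbit period is T = 2π√(a_t³/μ), so t = T/2 = 27600 s.
Converting: 27600 s ÷ 3600 s/hour = 7.67 hours.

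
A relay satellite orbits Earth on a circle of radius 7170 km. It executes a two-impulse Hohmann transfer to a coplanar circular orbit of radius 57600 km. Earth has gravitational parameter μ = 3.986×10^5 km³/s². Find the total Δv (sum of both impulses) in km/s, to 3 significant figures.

Δv = 3.88 km/s

Transfer-ellipse semi-major axis a_t = (r₁ + r₂)/2 = (7170 + 57600)/2 = 32385 km.
Circular speed at r₁: v₁ = √(μ/r₁) = √(3.986×10^5/7170) = 7.456054 km/s.
On the transfer ellipse at r₁, v² = μ(2/r − 1/a) gives v_p = √[μ(2/r₁ − 1/a_t)] = 9.943708 km/s.
First burn Δv₁ = |v_p − v₁| = 2.48765 km/s.
At r₂, v₂ = √(μ/r₂) = 2.630616 km/s.
Transfer-orbit speed at r₂: v_a = √[μ(2/r₂ − 1/a_t)] = 1.237784 km/s.
Second burn Δv₂ = |v₂ − v_a| = 1.39283 km/s.
Total Δv = Δv₁ + Δv₂ = 3.880 km/s.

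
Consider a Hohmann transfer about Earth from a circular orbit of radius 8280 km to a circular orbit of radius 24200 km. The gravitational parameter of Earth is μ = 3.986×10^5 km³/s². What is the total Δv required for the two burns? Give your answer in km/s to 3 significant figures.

The Hohmann ellipse has a_t = (r₁ + r₂)/2 = 16240 km.
Circular speed at r₁: v₁ = √(μ/r₁) = √(3.986×10^5/8280) = 6.9383 km/s.
On the transfer ellipse at r₁, v² = μ(2/r − 1/a) gives v_p = √[μ(2/r₁ − 1/a_t)] = 8.4697 km/s.
First burn Δv₁ = |v_p − v₁| = 1.531 km/s.
At r₂, v₂ = √(μ/r₂) = 4.0585 km/s.
Transfer-orbit speed at r₂: v_a = √[μ(2/r₂ − 1/a_t)] = 2.8979 km/s.
Second burn Δv₂ = |v₂ − v_a| = 1.161 km/s.
Total Δv = Δv₁ + Δv₂ = 2.692 km/s.

Δv = 2.69 km/s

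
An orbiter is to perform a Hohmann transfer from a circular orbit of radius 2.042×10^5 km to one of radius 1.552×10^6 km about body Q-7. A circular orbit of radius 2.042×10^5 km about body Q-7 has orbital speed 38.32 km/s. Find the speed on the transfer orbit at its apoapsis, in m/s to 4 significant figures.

From the circular-orbit relation v² = μ/r at r = 2.042×10^5 km: μ = v²r = (38.32)² × 2.042×10^5 = 2.99852×10^8 km³/s².
Transfer-ellipse semi-major axis a_t = (r₁ + r₂)/2 = (2.042×10^5 + 1.552×10^6)/2 = 8.781×10^5 km.
At apoapsis, r = 1.552×10^6 km.
Applying v² = μ(2/r − 1/a_t): v = 6.703 km/s.

v = 6703 m/s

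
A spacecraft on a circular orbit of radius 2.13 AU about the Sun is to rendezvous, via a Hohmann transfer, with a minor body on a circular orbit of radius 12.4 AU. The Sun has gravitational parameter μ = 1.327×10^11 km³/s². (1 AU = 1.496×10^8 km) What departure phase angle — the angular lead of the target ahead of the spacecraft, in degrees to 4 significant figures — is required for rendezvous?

φ = 99.28°

In km: r₁ = 2.13 × 1.496×10^8 = 3.18648×10^8 km; r₂ = 12.4 × 1.496×10^8 = 1.85504×10^9 km.
Semi-major axis of the transfer orbit: a_t = (3.18648×10^8 + 1.85504×10^9)/2 = 1.086844×10^9 km.
Transfer time t = π√(a_t³/μ) = 3.0900×10^8 s.
Target angular speed ω₂ = √(μ/r₂³) = 4.5594×10^-9 rad/s.
Angle swept by the target during transfer: ω₂·t = 1.4089 rad = 80.72°.
Arrival is 180° from departure on the ellipse, so φ = 180° − 80.72° = 99.28°.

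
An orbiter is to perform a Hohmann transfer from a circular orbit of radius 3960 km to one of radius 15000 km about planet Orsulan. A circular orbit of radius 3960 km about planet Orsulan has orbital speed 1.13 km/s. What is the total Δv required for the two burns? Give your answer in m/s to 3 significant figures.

From the circular-orbit relation v² = μ/r at r = 3960 km: μ = v²r = (1.13)² × 3960 = 5056.52 km³/s².
The Hohmann ellipse has a_t = (r₁ + r₂)/2 = 9480 km.
At r₁ the circular-orbit speed is v₁ = √(μ/r₁) = 1.1300 km/s.
Transfer-orbit speed at r₁ (vis-viva): v_p = √[μ(2/r₁ − 1/a_t)] = 1.4214 km/s.
First burn Δv₁ = |v_p − v₁| = 0.2914 km/s.
At r₂, v₂ = √(μ/r₂) = 0.580605 km/s.
Transfer-orbit speed at r₂: v_a = √[μ(2/r₂ − 1/a_t)] = 0.375253 km/s.
Second burn Δv₂ = |v₂ − v_a| = 0.2054 km/s.
Total Δv = Δv₁ + Δv₂ = 0.4968 km/s.

Δv = 497 m/s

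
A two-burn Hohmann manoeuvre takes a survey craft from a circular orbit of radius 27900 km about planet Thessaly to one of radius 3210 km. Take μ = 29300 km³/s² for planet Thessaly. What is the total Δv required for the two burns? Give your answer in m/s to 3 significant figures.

Δv = 1580 m/s

Transfer-ellipse semi-major axis a_t = (r₁ + r₂)/2 = (27900 + 3210)/2 = 15555 km.
Circular speed at r₁: v₁ = √(μ/r₁) = √(29300/27900) = 1.0248 km/s.
On the transfer ellipse at r₁, v² = μ(2/r − 1/a) gives v_a = √[μ(2/r₁ − 1/a_t)] = 0.46553 km/s.
First burn Δv₁ = |v_a − v₁| = 0.5593 km/s.
At r₂, v₂ = √(μ/r₂) = 3.021 km/s.
Transfer-orbit speed at r₂: v_p = √[μ(2/r₂ − 1/a_t)] = 4.046 km/s.
Second burn Δv₂ = |v₂ − v_p| = 1.025 km/s.
Δv = Δv₁ + Δv₂ = 0.5593 + 1.025 = 1.584 km/s.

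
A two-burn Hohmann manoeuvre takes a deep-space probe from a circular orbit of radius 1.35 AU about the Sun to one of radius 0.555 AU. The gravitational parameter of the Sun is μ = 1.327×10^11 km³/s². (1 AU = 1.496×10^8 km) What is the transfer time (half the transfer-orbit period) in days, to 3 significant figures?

In km: r₁ = 1.35 × 1.496×10^8 = 2.0196×10^8 km; r₂ = 0.555 × 1.496×10^8 = 8.3028×10^7 km.
Transfer-ellipse semi-major axis a_t = (r₁ + r₂)/2 = (2.0196×10^8 + 8.3028×10^7)/2 = 1.42494×10^8 km.
Transfer time t = π√(a_t³/μ) = π√((1.42494×10^8)³ / 1.327×10^11) = 1.467×10^7 s.
Converting: 1.467×10^7 s ÷ 86400 s/day = 170 days.

t = 170 days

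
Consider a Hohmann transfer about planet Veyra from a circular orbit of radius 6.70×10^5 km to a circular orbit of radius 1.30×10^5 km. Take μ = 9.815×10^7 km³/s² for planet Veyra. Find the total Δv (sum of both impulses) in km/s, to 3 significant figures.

Semi-major axis of the transfer orbit: a_t = (6.700×10^5 + 1.300×10^5)/2 = 4.000×10^5 km.
At r₁ the circular-orbit speed is v₁ = √(μ/r₁) = 12.103 km/s.
Transfer-orbit speed at r₁ (v² = μ(2/r − 1/a)): v_a = √[μ(2/r₁ − 1/a_t)] = 6.9000 km/s.
First burn Δv₁ = |v_a − v₁| = 5.203 km/s.
At r₂, v₂ = √(μ/r₂) = 27.4773 km/s.
Transfer-orbit speed at r₂: v_p = √[μ(2/r₂ − 1/a_t)] = 35.5616 km/s.
Second burn Δv₂ = |v₂ − v_p| = 8.084 km/s.
Total Δv = Δv₁ + Δv₂ = 13.29 km/s.

Δv = 13.3 km/s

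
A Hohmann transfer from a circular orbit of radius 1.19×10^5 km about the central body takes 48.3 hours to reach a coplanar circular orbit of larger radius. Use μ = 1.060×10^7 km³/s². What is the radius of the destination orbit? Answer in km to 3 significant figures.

r₂ = 5.19×10^5 km

Transfer time t = 48.3 hours = 1.7388×10^5 s, and t = π√(a_t³/μ).
So a_t = (μ t²/π²)^(1/3) = (1.060×10^7 × (1.7388×10^5)² / π²)^(1/3) = 3.1903×10^5 km.
Since a_t = (r₁ + r₂)/2, r₂ = 2a_t − r₁ = 2×3.1903×10^5 − 1.190×10^5 = 5.1906×10^5 km.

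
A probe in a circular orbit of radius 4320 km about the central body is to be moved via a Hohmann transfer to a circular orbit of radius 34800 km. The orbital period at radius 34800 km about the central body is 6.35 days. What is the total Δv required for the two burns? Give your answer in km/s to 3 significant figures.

Δv = 0.589 km/s

From Kepler's third law T² = 4π²r³/μ at r = 34800 km, T = 6.35 days = 6.35 × 86400 s = 5.4864×10^5 s: μ = 4π²r³/T² = 5527.42 km³/s².
Semi-major axis of the transfer orbit: a_t = (4320 + 34800)/2 = 19560 km.
Circular speed at r₁: v₁ = √(μ/r₁) = √(5527.42/4320) = 1.13115 km/s.
On the transfer ellipse at r₁, vis-viva equation gives v_p = √[μ(2/r₁ − 1/a_t)] = 1.50878 km/s.
First burn Δv₁ = |v_p − v₁| = 0.37763 km/s.
Circular speed at r₂: v₂ = √(μ/r₂) = 0.39854 km/s.
Transfer-orbit speed at r₂: v_a = √[μ(2/r₂ − 1/a_t)] = 0.18730 km/s.
Second burn Δv₂ = |v₂ − v_a| = 0.21124 km/s.
Total Δv = Δv₁ + Δv₂ = 0.5889 km/s.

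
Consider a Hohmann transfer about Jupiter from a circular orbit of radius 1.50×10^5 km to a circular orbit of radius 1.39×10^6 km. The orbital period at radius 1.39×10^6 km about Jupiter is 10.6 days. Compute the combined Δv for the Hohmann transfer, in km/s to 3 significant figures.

From Kepler's third law T² = 4π²r³/μ at r = 1.39×10^6 km, T = 10.6 days = 10.6 × 86400 s = 9.1584×10^5 s: μ = 4π²r³/T² = 1.26405×10^8 km³/s².
The Hohmann ellipse has a_t = (r₁ + r₂)/2 = 7.700×10^5 km.
At r₁ the circular-orbit speed is v₁ = √(μ/r₁) = 29.029 km/s.
On the transfer ellipse at r₁, vis-viva equation gives v_p = √[μ(2/r₁ − 1/a_t)] = 39.003 km/s.
First burn Δv₁ = |v_p − v₁| = 9.974 km/s.
At r₂, v₂ = √(μ/r₂) = 9.536 km/s.
Transfer-orbit speed at r₂: v_a = √[μ(2/r₂ − 1/a_t)] = 4.209 km/s.
Second burn Δv₂ = |v₂ − v_a| = 5.327 km/s.
Δv = Δv₁ + Δv₂ = 9.974 + 5.327 = 15.30 km/s.

Δv = 15.3 km/s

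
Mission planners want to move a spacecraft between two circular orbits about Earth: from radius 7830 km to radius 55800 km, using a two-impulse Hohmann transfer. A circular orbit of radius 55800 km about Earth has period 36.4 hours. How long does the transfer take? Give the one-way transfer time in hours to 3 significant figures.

From Kepler's third law T² = 4π²r³/μ at r = 55800 km, T = 36.4 hours = 36.4 × 3600 s = 1.3104×10^5 s: μ = 4π²r³/T² = 3.99443×10^5 km³/s².
Transfer-ellipse semi-major axis a_t = (r₁ + r₂)/2 = (7830 + 55800)/2 = 31815 km.
Half the transfer-orbit period gives t = π√(a_t³/μ) = 28210 s.
Converting: 28210 s ÷ 3600 s/hour = 7.84 hours.

t = 7.84 hours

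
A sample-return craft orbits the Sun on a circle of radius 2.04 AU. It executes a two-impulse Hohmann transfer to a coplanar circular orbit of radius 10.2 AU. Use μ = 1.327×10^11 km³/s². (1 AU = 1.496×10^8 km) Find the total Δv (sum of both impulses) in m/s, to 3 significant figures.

Δv = 10000 m/s

In km: r₁ = 2.04 × 1.496×10^8 = 3.05184×10^8 km; r₂ = 10.2 × 1.496×10^8 = 1.52592×10^9 km.
Transfer-ellipse semi-major axis a_t = (r₁ + r₂)/2 = (3.05184×10^8 + 1.52592×10^9)/2 = 9.15552×10^8 km.
At r₁ the circular-orbit speed is v₁ = √(μ/r₁) = 20.852 km/s.
Transfer-orbit speed at r₁ (v² = μ(2/r − 1/a)): v_p = √[μ(2/r₁ − 1/a_t)] = 26.920 km/s.
First burn Δv₁ = |v_p − v₁| = 6.068 km/s.
Circular speed at r₂: v₂ = √(μ/r₂) = 9.325 km/s.
Transfer-orbit speed at r₂: v_a = √[μ(2/r₂ − 1/a_t)] = 5.384 km/s.
Second burn Δv₂ = |v₂ − v_a| = 3.941 km/s.
Δv = Δv₁ + Δv₂ = 6.068 + 3.941 = 10.01 km/s.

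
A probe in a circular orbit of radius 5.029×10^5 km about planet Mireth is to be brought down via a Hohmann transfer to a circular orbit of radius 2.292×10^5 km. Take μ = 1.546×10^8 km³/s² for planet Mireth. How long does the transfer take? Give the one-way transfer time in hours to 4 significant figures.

The Hohmann ellipse has a_t = (r₁ + r₂)/2 = 3.6605×10^5 km.
Transfer time t = π√(a_t³/μ) = π√((3.6605×10^5)³ / 1.546×10^8) = 55960 s.
Converting: 55960 s ÷ 3600 s/hour = 15.54 hours.

t = 15.54 hours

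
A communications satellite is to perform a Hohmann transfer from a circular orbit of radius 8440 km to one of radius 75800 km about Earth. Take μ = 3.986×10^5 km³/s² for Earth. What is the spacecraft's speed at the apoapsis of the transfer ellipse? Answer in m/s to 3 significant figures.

Transfer-ellipse semi-major axis a_t = (r₁ + r₂)/2 = (8440 + 75800)/2 = 42120 km.
At apoapsis, r = 75800 km.
From the vis-viva equation, v = √[μ(2/r − 1/a_t)] = 1.027 km/s.

v = 1030 m/s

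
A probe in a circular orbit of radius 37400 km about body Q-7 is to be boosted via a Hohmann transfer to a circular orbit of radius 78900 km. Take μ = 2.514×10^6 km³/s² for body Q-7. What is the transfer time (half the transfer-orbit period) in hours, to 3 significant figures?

t = 7.72 hours

Transfer-ellipse semi-major axis a_t = (r₁ + r₂)/2 = (37400 + 78900)/2 = 58150 km.
Transfer time t = π√(a_t³/μ) = π√((58150)³ / 2.514×10^6) = 27780 s.
Converting: 27780 s ÷ 3600 s/hour = 7.72 hours.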